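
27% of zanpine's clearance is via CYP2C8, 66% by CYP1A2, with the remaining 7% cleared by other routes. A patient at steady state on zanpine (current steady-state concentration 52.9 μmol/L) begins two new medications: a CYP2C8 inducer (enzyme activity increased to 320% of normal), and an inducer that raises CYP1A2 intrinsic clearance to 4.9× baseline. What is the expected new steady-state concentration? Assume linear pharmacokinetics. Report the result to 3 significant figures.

12.7 μmol/L

The CYP2C8 pathway (27% of clearance) rises to 3.2× activity: 0.27 × 3.2 = 0.864.
The CYP1A2 pathway (66% of clearance) is boosted to 4.9× activity: 0.66 × 4.9 = 3.234.
The remaining 7% of clearance is unaffected.
New clearance relative to baseline: 0.864 + 3.234 + 0.07 = 4.168.
Dividing the baseline by the relative clearance: 52.9 / 4.168 = 12.7 μmol/L.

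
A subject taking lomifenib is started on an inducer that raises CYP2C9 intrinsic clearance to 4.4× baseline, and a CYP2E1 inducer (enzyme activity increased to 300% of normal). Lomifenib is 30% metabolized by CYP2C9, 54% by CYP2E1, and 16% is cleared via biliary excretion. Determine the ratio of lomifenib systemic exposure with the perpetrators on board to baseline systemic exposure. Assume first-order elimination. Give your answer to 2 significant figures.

0.32

CYP2C9: 0.3 × 4.4 = 1.32
CYP2E1: 0.54 × 3 = 1.62
Other: 0.16 (unchanged)
CL_new/CL_old = 1.32 + 1.62 + 0.16 = 3.1.
Because systemic exposure varies inversely with clearance, the combined effect is 1 / 3.1 = 0.32.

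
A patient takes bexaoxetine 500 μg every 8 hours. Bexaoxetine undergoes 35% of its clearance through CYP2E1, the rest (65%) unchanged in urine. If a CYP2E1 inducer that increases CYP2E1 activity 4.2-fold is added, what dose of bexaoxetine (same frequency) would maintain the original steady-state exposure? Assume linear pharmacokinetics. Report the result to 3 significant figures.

The CYP2E1 pathway (35% of clearance) rises to 4.2× activity: 0.35 × 4.2 = 1.47.
Non-CYP routes (65%) are unchanged.
New clearance relative to baseline: 1.47 + 0.65 = 2.12.
To maintain the same steady-state level, dose must scale with clearance: new dose = 500 × 2.12 = 1.06 × 10³ μg.

1.06 × 10³ μg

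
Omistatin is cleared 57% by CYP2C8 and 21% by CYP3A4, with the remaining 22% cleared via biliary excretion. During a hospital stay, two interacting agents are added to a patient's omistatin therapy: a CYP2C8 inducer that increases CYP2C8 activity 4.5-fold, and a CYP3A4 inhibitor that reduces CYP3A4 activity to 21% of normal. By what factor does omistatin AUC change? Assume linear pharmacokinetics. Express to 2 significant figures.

0.35

The CYP2C8 pathway (57% of clearance) rises to 4.5× activity: 0.57 × 4.5 = 2.565.
The CYP3A4 pathway (21% of clearance) drops to 0.21× activity: 0.21 × 0.21 = 0.0441.
The remaining 22% of clearance is unaffected.
CL_new/CL_old = 2.565 + 0.0441 + 0.22 = 2.8291.
Because AUC varies inversely with clearance, the combined effect is 1 / 2.8291 = 0.35.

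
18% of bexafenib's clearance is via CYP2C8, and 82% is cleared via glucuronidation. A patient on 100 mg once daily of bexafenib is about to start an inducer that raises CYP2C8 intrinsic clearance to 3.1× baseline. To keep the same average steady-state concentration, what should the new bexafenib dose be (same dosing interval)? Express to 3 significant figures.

138 mg

CYP2C8: 0.18 × 3.1 = 0.558
Other: 0.82 (unchanged)
Relative clearance = 0.558 + 0.82 = 1.378.
Css,avg = (dose rate)/CL, so holding Css fixed requires dose ∝ CL: 100 × 1.378 = 138 mg.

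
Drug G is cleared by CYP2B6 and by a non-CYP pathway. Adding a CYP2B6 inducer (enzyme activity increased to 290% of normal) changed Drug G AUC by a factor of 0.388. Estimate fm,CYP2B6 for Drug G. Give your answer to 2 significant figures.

Call the CYP2B6 fraction fm. After the interaction, CL_new/CL_old = fm × 2.9 + (1 − fm).
AUC ratio = 1 / (new CL fraction), so new CL fraction = 1 / 0.388 = 2.577.
fm × 2.9 + 1 − fm = 2.577  ⇒  fm × (2.9 − 1) = 1.577  ⇒  fm = 0.83.

0.83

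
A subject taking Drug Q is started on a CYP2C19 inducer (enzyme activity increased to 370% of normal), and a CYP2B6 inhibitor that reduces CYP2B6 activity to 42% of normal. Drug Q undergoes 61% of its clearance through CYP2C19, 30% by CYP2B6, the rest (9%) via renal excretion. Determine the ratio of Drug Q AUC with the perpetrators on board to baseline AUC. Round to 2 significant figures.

The CYP2C19 pathway (61% of clearance) rises to 3.7× activity: 0.61 × 3.7 = 2.257.
The CYP2B6 pathway (30% of clearance) is reduced to 0.42× activity: 0.3 × 0.42 = 0.126.
Non-CYP routes (9%) are unchanged.
New clearance relative to baseline: 2.257 + 0.126 + 0.09 = 2.473.
AUC ∝ 1/CL: fold-change = 1 / 2.473 = 0.40.

0.40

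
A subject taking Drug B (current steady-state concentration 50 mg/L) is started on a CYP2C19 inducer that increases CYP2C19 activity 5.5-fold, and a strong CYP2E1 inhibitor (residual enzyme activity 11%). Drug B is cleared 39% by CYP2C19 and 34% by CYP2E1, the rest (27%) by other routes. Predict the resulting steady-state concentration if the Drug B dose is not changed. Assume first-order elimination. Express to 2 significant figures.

20 mg/L

CYP2C19: 0.39 × 5.5 = 2.145
CYP2E1: 0.34 × 0.11 = 0.0374
Other: 0.27 (unchanged)
Relative clearance = 2.145 + 0.0374 + 0.27 = 2.4524.
New steady-state concentration = 50 / 2.4524 = 20 mg/L (concentration scales inversely with clearance).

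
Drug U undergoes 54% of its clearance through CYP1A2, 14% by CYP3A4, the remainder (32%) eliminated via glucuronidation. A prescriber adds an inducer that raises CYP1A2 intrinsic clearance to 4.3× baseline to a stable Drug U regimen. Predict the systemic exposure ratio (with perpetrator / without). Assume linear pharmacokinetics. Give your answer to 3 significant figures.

0.359

CYP1A2: 0.54 × 4.3 = 2.322
CYP3A4: 0.14 (unchanged)
Other: 0.32 (unchanged)
CL_new/CL_old = 2.322 + 0.14 + 0.32 = 2.782.
Since systemic exposure ∝ 1/CL, the ratio is 1 / 2.782 = 0.359.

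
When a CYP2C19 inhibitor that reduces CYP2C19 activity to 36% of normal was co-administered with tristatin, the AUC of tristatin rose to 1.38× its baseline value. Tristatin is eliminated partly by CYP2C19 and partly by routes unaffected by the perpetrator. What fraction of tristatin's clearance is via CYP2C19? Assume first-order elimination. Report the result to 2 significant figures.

0.43

Write x for the fraction cleared via CYP2C19. The observed AUC change means clearance fell to 1/1.38 = 0.7246 of baseline.
Only the CYP2C19 route changed, so 0.7246 = x·0.36 + (1 − x), giving x = 0.43.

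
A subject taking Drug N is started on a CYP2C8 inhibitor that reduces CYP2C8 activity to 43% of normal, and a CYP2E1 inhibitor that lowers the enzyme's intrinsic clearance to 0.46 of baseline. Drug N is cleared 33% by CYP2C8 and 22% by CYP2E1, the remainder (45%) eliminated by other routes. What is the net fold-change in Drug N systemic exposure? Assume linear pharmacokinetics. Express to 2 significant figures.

1.4

CYP2C8: 0.33 × 0.43 = 0.1419
CYP2E1: 0.22 × 0.46 = 0.1012
Other: 0.45 (unchanged)
CL_new/CL_old = 0.1419 + 0.1012 + 0.45 = 0.6931.
Net systemic exposure ratio = 1 / 0.6931 = 1.4.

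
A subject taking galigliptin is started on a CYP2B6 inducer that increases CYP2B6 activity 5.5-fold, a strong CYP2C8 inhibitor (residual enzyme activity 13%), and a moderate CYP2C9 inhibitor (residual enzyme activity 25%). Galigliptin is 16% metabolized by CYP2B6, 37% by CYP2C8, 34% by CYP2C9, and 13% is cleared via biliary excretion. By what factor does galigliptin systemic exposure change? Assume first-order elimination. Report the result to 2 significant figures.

CYP2B6: 0.16 × 5.5 = 0.88
CYP2C8: 0.37 × 0.13 = 0.0481
CYP2C9: 0.34 × 0.25 = 0.085
Other: 0.13 (unchanged)
CL_new/CL_old = 0.88 + 0.0481 + 0.085 + 0.13 = 1.1431.
Systemic exposure ∝ 1/CL: fold-change = 1 / 1.1431 = 0.87.

0.87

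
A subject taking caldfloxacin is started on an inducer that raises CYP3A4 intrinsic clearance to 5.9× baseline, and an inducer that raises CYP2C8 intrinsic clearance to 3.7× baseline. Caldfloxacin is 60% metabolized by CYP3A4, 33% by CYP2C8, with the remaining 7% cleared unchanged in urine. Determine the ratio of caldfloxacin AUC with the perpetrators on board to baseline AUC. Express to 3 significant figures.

The CYP3A4 pathway (60% of clearance) rises to 5.9× activity: 0.6 × 5.9 = 3.54.
The CYP2C8 pathway (33% of clearance) is boosted to 3.7× activity: 0.33 × 3.7 = 1.221.
The remaining 7% of clearance is unaffected.
New clearance relative to baseline: 3.54 + 1.221 + 0.07 = 4.831.
Net AUC ratio = 1 / 4.831 = 0.207.

0.207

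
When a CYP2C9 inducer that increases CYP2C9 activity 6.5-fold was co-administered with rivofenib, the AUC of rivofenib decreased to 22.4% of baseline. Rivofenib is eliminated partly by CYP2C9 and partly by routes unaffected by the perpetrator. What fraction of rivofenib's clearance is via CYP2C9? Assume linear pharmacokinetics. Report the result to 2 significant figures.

CL'/CL = 1 / 0.224 = 4.464
6.5·fm + (1 − fm) = 4.464
fm = (4.464 − 1) / (6.5 − 1) = 0.63

0.63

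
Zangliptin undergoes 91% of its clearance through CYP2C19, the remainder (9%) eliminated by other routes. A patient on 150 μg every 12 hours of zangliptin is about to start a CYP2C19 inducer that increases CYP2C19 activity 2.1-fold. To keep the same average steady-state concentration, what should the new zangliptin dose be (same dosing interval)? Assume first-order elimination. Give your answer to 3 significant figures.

CYP2C19: 0.91 × 2.1 = 1.911
Other: 0.09 (unchanged)
New clearance relative to baseline: 1.911 + 0.09 = 2.001.
Css,avg = (dose rate)/CL, so holding Css fixed requires dose ∝ CL: 150 × 2.001 = 300 μg.

300 μg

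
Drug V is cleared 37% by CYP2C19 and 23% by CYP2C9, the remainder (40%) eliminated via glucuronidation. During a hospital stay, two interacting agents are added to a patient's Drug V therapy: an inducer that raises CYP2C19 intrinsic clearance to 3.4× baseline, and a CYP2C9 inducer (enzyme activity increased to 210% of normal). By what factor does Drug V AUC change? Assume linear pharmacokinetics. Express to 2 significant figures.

0.47

The CYP2C19 pathway (37% of clearance) is boosted to 3.4× activity: 0.37 × 3.4 = 1.258.
The CYP2C9 pathway (23% of clearance) is boosted to 2.1× activity: 0.23 × 2.1 = 0.483.
Non-CYP routes (40%) are unchanged.
CL_new/CL_old = 1.258 + 0.483 + 0.4 = 2.141.
AUC ∝ 1/CL: fold-change = 1 / 2.141 = 0.47.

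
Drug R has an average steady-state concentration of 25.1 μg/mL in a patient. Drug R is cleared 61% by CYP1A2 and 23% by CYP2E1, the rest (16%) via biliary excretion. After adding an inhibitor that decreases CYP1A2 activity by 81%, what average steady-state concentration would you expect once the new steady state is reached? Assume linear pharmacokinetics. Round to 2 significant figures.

50 μg/mL

The CYP1A2 pathway (61% of clearance) drops to 0.19× activity: 0.61 × 0.19 = 0.1159.
CYP2E1 (23%) and the residual 16% are unaffected.
New clearance relative to baseline: 0.1159 + 0.23 + 0.16 = 0.5059.
New average steady-state concentration = baseline ÷ relative clearance = 25.1 / 0.5059 = 50 μg/mL.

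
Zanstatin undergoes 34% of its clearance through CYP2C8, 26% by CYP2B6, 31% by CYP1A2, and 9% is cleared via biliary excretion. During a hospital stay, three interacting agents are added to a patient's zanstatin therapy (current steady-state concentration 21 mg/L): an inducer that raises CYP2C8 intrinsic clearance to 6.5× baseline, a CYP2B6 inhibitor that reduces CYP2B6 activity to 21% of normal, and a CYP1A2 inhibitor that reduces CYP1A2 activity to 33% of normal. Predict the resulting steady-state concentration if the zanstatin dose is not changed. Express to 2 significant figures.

8.5 mg/L

The CYP2C8 pathway (34% of clearance) is boosted to 6.5× activity: 0.34 × 6.5 = 2.21.
The CYP2B6 pathway (26% of clearance) is reduced to 0.21× activity: 0.26 × 0.21 = 0.0546.
The CYP1A2 pathway (31% of clearance) drops to 0.33× activity: 0.31 × 0.33 = 0.1023.
The remaining 9% of clearance is unaffected.
New clearance relative to baseline: 2.21 + 0.0546 + 0.1023 + 0.09 = 2.4569.
Steady-state concentration ∝ 1/CL: new value = 21 / 2.4569 = 8.5 mg/L.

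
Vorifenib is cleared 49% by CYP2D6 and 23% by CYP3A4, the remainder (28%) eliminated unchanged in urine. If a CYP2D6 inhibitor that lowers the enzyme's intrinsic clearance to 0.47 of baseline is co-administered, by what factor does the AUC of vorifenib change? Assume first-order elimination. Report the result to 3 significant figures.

1.35

The CYP2D6 pathway (49% of clearance) falls to 0.47× activity: 0.49 × 0.47 = 0.2303.
CYP3A4 (23%) and the residual 28% are unaffected.
New clearance relative to baseline: 0.2303 + 0.23 + 0.28 = 0.7403.
AUC ratio = CL_old/CL_new = 1 / 0.7403 = 1.35.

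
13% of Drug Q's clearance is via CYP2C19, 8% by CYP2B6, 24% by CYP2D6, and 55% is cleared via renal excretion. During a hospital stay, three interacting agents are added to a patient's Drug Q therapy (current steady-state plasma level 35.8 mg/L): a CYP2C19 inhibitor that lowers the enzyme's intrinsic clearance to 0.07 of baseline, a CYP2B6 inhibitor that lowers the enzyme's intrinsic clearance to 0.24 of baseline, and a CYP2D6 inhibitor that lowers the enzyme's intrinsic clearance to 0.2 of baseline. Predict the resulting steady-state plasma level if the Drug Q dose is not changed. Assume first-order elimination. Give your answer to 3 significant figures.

The CYP2C19 pathway (13% of clearance) falls to 0.07× activity: 0.13 × 0.07 = 0.0091.
The CYP2B6 pathway (8% of clearance) is reduced to 0.24× activity: 0.08 × 0.24 = 0.0192.
The CYP2D6 pathway (24% of clearance) falls to 0.2× activity: 0.24 × 0.2 = 0.048.
The remaining 55% of clearance is unaffected.
New clearance relative to baseline: 0.0091 + 0.0192 + 0.048 + 0.55 = 0.6263.
Dividing the baseline by the relative clearance: 35.8 / 0.6263 = 57.2 mg/L.

57.2 mg/L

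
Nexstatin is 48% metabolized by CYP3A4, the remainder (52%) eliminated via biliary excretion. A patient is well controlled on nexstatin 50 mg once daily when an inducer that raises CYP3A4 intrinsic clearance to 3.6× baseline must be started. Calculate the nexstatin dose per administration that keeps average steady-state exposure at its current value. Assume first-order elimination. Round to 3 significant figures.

The CYP3A4 pathway (48% of clearance) increases to 3.6× activity: 0.48 × 3.6 = 1.728.
Non-CYP routes (52%) are unchanged.
CL_new/CL_old = 1.728 + 0.52 = 2.248.
Exposure is unchanged when dose changes in proportion to clearance. New dose = 50 mg × 2.248 = 112 mg.

112 mg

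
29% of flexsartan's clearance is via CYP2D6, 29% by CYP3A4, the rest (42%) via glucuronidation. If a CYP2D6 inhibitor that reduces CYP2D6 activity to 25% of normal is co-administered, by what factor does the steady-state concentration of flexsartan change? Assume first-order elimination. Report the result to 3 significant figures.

1.28

The CYP2D6 pathway (29% of clearance) drops to 0.25× activity: 0.29 × 0.25 = 0.0725.
CYP3A4 (29%) and the residual 42% are unaffected.
Relative clearance = 0.0725 + 0.29 + 0.42 = 0.7825.
Steady-state concentration is inversely proportional to clearance, so the fold-change is 1 / 0.7825 = 1.28.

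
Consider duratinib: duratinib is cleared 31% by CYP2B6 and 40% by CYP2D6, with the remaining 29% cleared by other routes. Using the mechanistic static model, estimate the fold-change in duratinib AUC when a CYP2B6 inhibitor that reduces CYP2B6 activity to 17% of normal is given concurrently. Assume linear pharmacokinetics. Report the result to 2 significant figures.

The CYP2B6 pathway (31% of clearance) falls to 0.17× activity: 0.31 × 0.17 = 0.0527.
CYP2D6 (40%) and the residual 29% are unaffected.
Relative clearance = 0.0527 + 0.4 + 0.29 = 0.7427.
AUC ratio = CL_old/CL_new = 1 / 0.7427 = 1.3.

1.3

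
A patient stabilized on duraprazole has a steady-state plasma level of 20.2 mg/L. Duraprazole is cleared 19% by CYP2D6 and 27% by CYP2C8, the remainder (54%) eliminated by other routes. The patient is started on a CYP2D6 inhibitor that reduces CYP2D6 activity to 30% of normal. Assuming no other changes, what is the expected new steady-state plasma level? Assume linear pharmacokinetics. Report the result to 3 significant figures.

23.3 mg/L

The CYP2D6 pathway (19% of clearance) drops to 0.3× activity: 0.19 × 0.3 = 0.057.
CYP2C8 (27%) and the residual 54% are unaffected.
Relative clearance = 0.057 + 0.27 + 0.54 = 0.867.
With dosing unchanged, steady-state plasma level scales as 1/CL: 20.2 / 0.867 = 23.3 mg/L.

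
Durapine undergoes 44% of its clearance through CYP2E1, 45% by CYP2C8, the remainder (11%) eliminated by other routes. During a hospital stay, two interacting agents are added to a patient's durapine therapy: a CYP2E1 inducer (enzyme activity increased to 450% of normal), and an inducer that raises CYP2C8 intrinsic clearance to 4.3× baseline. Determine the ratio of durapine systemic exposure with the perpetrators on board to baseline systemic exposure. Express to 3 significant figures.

0.248

CYP2E1: 0.44 × 4.5 = 1.98
CYP2C8: 0.45 × 4.3 = 1.935
Other: 0.11 (unchanged)
CL_new/CL_old = 1.98 + 1.935 + 0.11 = 4.025.
Net systemic exposure ratio = 1 / 4.025 = 0.248.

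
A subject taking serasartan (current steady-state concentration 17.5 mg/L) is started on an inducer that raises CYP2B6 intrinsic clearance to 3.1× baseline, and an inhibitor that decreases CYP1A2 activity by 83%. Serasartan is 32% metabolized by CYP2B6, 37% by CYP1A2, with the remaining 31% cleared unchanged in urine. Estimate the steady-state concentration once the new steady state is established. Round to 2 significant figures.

The CYP2B6 pathway (32% of clearance) is boosted to 3.1× activity: 0.32 × 3.1 = 0.992.
The CYP1A2 pathway (37% of clearance) drops to 0.17× activity: 0.37 × 0.17 = 0.0629.
Non-CYP routes (31%) are unchanged.
New clearance relative to baseline: 0.992 + 0.0629 + 0.31 = 1.3649.
Steady-state concentration ∝ 1/CL: new value = 17.5 / 1.3649 = 13 mg/L.

13 mg/L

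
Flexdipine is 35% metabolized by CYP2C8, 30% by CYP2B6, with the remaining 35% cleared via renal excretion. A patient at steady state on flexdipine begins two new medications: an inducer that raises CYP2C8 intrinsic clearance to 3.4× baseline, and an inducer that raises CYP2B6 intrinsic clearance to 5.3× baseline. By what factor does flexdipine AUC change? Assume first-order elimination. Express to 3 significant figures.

The CYP2C8 pathway (35% of clearance) is boosted to 3.4× activity: 0.35 × 3.4 = 1.19.
The CYP2B6 pathway (30% of clearance) rises to 5.3× activity: 0.3 × 5.3 = 1.59.
Non-CYP routes (35%) are unchanged.
New clearance relative to baseline: 1.19 + 1.59 + 0.35 = 3.13.
Because AUC varies inversely with clearance, the combined effect is 1 / 3.13 = 0.319.

0.319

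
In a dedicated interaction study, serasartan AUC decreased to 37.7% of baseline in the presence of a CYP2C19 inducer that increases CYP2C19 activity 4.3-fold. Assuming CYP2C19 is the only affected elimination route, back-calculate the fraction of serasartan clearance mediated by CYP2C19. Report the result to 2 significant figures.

CL'/CL = 1 / 0.377 = 2.653
4.3·fm + (1 − fm) = 2.653
fm = (2.653 − 1) / (4.3 − 1) = 0.50

0.50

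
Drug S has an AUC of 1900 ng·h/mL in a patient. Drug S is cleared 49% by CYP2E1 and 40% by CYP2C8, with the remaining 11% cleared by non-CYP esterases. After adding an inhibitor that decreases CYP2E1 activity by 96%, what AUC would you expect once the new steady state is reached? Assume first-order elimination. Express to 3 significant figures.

CYP2E1: 0.49 × 0.04 = 0.0196
CYP2C8: 0.4 (unchanged)
Other: 0.11 (unchanged)
New clearance relative to baseline: 0.0196 + 0.4 + 0.11 = 0.5296.
With dosing unchanged, AUC scales as 1/CL: 1900 / 0.5296 = 3.59 × 10³ ng·h/mL.

3.59 × 10³ ng·h/mL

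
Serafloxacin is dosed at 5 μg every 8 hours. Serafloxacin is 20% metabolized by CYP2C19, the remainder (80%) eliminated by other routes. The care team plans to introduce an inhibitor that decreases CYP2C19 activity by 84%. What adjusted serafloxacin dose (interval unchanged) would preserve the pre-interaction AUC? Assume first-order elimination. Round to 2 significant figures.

4.2 μg

The CYP2C19 pathway (20% of clearance) drops to 0.16× activity: 0.2 × 0.16 = 0.032.
Non-CYP routes (80%) are unchanged.
New clearance relative to baseline: 0.032 + 0.8 = 0.832.
Css,avg = (dose rate)/CL, so holding Css fixed requires dose ∝ CL: 5 × 0.832 = 4.2 μg.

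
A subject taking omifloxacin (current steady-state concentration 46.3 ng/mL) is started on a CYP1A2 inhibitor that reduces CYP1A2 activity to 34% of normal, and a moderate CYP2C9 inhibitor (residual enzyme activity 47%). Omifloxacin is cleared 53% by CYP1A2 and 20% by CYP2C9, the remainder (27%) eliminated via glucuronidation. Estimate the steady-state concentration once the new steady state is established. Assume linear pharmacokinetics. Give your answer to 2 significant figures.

85 ng/mL

The CYP1A2 pathway (53% of clearance) is reduced to 0.34× activity: 0.53 × 0.34 = 0.1802.
The CYP2C9 pathway (20% of clearance) is reduced to 0.47× activity: 0.2 × 0.47 = 0.094.
The remaining 27% of clearance is unaffected.
Relative clearance = 0.1802 + 0.094 + 0.27 = 0.5442.
Dividing the baseline by the relative clearance: 46.3 / 0.5442 = 85 ng/mL.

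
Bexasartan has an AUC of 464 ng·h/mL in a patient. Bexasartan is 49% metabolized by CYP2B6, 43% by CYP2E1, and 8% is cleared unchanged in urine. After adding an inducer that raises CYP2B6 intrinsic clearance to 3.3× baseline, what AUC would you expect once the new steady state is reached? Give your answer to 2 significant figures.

2.2 × 10² ng·h/mL

The CYP2B6 pathway (49% of clearance) increases to 3.3× activity: 0.49 × 3.3 = 1.617.
CYP2E1 (43%) and the residual 8% are unaffected.
New clearance relative to baseline: 1.617 + 0.43 + 0.08 = 2.127.
With dosing unchanged, AUC scales as 1/CL: 464 / 2.127 = 2.2 × 10² ng·h/mL.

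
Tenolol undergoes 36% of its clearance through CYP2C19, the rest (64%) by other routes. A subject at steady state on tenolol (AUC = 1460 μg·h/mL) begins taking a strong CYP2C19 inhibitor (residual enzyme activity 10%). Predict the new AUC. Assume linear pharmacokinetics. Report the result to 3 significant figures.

The CYP2C19 pathway (36% of clearance) is reduced to 0.1× activity: 0.36 × 0.1 = 0.036.
The remaining 64% of clearance is unaffected.
New clearance relative to baseline: 0.036 + 0.64 = 0.676.
AUC ∝ 1/CL, so new value = 1460 / 0.676 = 2.16 × 10³ μg·h/mL.

2.16 × 10³ μg·h/mL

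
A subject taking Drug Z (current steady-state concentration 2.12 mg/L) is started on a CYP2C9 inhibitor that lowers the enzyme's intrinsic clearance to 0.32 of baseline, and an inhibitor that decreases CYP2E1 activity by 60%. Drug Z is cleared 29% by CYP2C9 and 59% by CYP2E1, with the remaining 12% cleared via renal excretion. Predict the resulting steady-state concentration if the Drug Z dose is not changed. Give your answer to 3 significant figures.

4.72 mg/L

CYP2C9: 0.29 × 0.32 = 0.0928
CYP2E1: 0.59 × 0.4 = 0.236
Other: 0.12 (unchanged)
CL_new/CL_old = 0.0928 + 0.236 + 0.12 = 0.4488.
Dividing the baseline by the relative clearance: 2.12 / 0.4488 = 4.72 mg/L.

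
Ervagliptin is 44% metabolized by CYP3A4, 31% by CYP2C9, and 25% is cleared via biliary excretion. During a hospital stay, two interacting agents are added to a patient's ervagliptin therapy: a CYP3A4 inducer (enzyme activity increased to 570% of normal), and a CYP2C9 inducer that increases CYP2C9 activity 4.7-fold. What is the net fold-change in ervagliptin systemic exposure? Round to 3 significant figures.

0.237

The CYP3A4 pathway (44% of clearance) increases to 5.7× activity: 0.44 × 5.7 = 2.508.
The CYP2C9 pathway (31% of clearance) is boosted to 4.7× activity: 0.31 × 4.7 = 1.457.
The remaining 25% of clearance is unaffected.
New clearance relative to baseline: 2.508 + 1.457 + 0.25 = 4.215.
Net systemic exposure ratio = 1 / 4.215 = 0.237.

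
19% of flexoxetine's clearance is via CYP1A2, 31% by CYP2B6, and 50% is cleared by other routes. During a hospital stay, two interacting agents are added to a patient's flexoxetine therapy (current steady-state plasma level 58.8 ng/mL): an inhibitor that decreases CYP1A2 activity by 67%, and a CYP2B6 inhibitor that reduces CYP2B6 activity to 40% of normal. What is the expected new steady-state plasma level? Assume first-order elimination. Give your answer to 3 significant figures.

The CYP1A2 pathway (19% of clearance) falls to 0.33× activity: 0.19 × 0.33 = 0.0627.
The CYP2B6 pathway (31% of clearance) drops to 0.4× activity: 0.31 × 0.4 = 0.124.
The remaining 50% of clearance is unaffected.
CL_new/CL_old = 0.0627 + 0.124 + 0.5 = 0.6867.
New steady-state plasma level = 58.8 / 0.6867 = 85.6 ng/mL (concentration scales inversely with clearance).

85.6 ng/mL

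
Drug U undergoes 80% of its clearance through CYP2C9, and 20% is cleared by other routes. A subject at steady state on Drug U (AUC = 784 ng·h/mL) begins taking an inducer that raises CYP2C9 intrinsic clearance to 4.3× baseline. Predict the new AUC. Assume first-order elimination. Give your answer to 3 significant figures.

215 ng·h/mL

CYP2C9: 0.8 × 4.3 = 3.44
Other: 0.2 (unchanged)
New clearance relative to baseline: 3.44 + 0.2 = 3.64.
AUC ∝ 1/CL, so new value = 784 / 3.64 = 215 ng·h/mL.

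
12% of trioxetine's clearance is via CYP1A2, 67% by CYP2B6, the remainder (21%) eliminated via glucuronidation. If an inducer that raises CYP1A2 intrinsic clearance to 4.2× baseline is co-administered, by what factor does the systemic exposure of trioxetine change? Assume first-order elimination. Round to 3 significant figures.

0.723

CYP1A2: 0.12 × 4.2 = 0.504
CYP2B6: 0.67 (unchanged)
Other: 0.21 (unchanged)
CL_new/CL_old = 0.504 + 0.67 + 0.21 = 1.384.
Systemic exposure is inversely proportional to clearance, so the fold-change is 1 / 1.384 = 0.723.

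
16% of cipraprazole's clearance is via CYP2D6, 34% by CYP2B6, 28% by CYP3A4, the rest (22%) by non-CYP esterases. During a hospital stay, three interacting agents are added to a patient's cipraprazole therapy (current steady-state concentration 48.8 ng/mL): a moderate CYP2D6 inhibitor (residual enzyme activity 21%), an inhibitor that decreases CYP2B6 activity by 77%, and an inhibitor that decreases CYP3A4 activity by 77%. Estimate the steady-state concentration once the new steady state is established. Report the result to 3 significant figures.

The CYP2D6 pathway (16% of clearance) drops to 0.21× activity: 0.16 × 0.21 = 0.0336.
The CYP2B6 pathway (34% of clearance) drops to 0.23× activity: 0.34 × 0.23 = 0.0782.
The CYP3A4 pathway (28% of clearance) falls to 0.23× activity: 0.28 × 0.23 = 0.0644.
Non-CYP routes (22%) are unchanged.
CL_new/CL_old = 0.0336 + 0.0782 + 0.0644 + 0.22 = 0.3962.
Steady-state concentration ∝ 1/CL: new value = 48.8 / 0.3962 = 123 ng/mL.

123 ng/mL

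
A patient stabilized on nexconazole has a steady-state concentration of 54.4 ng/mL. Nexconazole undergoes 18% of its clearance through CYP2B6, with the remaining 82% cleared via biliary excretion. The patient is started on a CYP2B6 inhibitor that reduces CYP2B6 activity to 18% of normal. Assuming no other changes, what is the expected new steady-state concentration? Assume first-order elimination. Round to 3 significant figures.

63.8 ng/mL

The CYP2B6 pathway (18% of clearance) falls to 0.18× activity: 0.18 × 0.18 = 0.0324.
The remaining 82% of clearance is unaffected.
CL_new/CL_old = 0.0324 + 0.82 = 0.8524.
New steady-state concentration = baseline ÷ relative clearance = 54.4 / 0.8524 = 63.8 ng/mL.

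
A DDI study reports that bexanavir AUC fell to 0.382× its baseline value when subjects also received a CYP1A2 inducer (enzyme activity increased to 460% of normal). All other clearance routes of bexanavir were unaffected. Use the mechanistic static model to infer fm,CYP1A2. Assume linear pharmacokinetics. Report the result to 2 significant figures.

0.45

CL'/CL = 1 / 0.382 = 2.618
4.6·fm + (1 − fm) = 2.618
fm = (2.618 − 1) / (4.6 − 1) = 0.45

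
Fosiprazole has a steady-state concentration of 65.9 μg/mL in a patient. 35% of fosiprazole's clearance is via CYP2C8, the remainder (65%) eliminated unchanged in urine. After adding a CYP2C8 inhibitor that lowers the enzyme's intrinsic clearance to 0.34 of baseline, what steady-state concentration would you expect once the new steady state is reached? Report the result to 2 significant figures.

86 μg/mL

The CYP2C8 pathway (35% of clearance) is reduced to 0.34× activity: 0.35 × 0.34 = 0.119.
The remaining 65% of clearance is unaffected.
New clearance relative to baseline: 0.119 + 0.65 = 0.769.
With dosing unchanged, steady-state concentration scales as 1/CL: 65.9 / 0.769 = 86 μg/mL.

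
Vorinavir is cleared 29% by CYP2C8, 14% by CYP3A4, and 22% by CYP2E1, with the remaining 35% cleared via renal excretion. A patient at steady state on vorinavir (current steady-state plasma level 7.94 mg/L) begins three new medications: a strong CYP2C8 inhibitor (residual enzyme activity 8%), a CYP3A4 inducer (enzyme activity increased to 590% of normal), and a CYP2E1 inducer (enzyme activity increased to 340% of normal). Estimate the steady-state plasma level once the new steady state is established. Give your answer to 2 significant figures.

CYP2C8: 0.29 × 0.08 = 0.0232
CYP3A4: 0.14 × 5.9 = 0.826
CYP2E1: 0.22 × 3.4 = 0.748
Other: 0.35 (unchanged)
CL_new/CL_old = 0.0232 + 0.826 + 0.748 + 0.35 = 1.9472.
New steady-state plasma level = 7.94 / 1.9472 = 4.1 mg/L (concentration scales inversely with clearance).

4.1 mg/L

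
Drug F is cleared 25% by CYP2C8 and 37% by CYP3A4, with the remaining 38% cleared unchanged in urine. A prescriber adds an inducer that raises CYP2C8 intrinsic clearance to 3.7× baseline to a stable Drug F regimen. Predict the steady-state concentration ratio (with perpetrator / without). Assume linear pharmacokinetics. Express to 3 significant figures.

0.597

The CYP2C8 pathway (25% of clearance) increases to 3.7× activity: 0.25 × 3.7 = 0.925.
CYP3A4 (37%) and the residual 38% are unaffected.
Relative clearance = 0.925 + 0.37 + 0.38 = 1.675.
Since steady-state concentration ∝ 1/CL, the ratio is 1 / 1.675 = 0.597.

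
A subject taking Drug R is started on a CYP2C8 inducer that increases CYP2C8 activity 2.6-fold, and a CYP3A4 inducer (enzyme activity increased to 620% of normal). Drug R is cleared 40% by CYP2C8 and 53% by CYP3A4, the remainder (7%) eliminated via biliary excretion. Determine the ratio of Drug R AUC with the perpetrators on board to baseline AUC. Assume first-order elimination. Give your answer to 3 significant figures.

0.227

CYP2C8: 0.4 × 2.6 = 1.04
CYP3A4: 0.53 × 6.2 = 3.286
Other: 0.07 (unchanged)
New clearance relative to baseline: 1.04 + 3.286 + 0.07 = 4.396.
Net AUC ratio = 1 / 4.396 = 0.227.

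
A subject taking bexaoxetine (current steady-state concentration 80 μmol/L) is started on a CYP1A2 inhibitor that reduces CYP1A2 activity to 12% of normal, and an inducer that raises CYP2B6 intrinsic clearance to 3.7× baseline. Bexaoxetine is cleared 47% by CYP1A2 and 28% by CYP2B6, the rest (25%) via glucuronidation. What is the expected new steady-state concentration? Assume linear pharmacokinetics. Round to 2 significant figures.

The CYP1A2 pathway (47% of clearance) is reduced to 0.12× activity: 0.47 × 0.12 = 0.0564.
The CYP2B6 pathway (28% of clearance) rises to 3.7× activity: 0.28 × 3.7 = 1.036.
The remaining 25% of clearance is unaffected.
Relative clearance = 0.0564 + 1.036 + 0.25 = 1.3424.
Steady-state concentration ∝ 1/CL: new value = 80 / 1.3424 = 60 μmol/L.

60 μmol/L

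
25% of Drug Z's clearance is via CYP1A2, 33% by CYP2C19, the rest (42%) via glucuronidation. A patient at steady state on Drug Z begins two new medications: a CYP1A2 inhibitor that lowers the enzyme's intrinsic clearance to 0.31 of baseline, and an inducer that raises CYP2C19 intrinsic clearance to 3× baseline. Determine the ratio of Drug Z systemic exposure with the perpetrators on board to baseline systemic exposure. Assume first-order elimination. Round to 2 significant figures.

0.67

The CYP1A2 pathway (25% of clearance) is reduced to 0.31× activity: 0.25 × 0.31 = 0.0775.
The CYP2C19 pathway (33% of clearance) is boosted to 3× activity: 0.33 × 3 = 0.99.
Non-CYP routes (42%) are unchanged.
CL_new/CL_old = 0.0775 + 0.99 + 0.42 = 1.4875.
Systemic exposure ∝ 1/CL: fold-change = 1 / 1.4875 = 0.67.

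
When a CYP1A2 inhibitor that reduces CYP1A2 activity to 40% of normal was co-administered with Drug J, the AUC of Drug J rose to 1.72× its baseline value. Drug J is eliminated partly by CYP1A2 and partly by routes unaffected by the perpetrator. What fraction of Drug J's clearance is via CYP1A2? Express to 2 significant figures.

0.70

CL'/CL = 1 / 1.72 = 0.5814
0.4·fm + (1 − fm) = 0.5814
fm = (0.5814 − 1) / (0.4 − 1) = 0.70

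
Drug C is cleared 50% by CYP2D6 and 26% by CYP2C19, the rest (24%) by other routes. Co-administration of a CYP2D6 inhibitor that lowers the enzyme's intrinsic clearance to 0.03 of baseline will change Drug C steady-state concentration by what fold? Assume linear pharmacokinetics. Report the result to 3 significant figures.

CYP2D6: 0.5 × 0.03 = 0.015
CYP2C19: 0.26 (unchanged)
Other: 0.24 (unchanged)
Relative clearance = 0.015 + 0.26 + 0.24 = 0.515.
Since steady-state concentration ∝ 1/CL, the ratio is 1 / 0.515 = 1.94.

1.94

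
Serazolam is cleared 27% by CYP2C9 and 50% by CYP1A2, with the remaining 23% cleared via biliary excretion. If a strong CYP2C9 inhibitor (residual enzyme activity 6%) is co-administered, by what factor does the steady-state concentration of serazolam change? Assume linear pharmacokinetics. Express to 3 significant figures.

1.34

CYP2C9: 0.27 × 0.06 = 0.0162
CYP1A2: 0.5 (unchanged)
Other: 0.23 (unchanged)
New clearance relative to baseline: 0.0162 + 0.5 + 0.23 = 0.7462.
Steady-state concentration is inversely proportional to clearance, so the fold-change is 1 / 0.7462 = 1.34.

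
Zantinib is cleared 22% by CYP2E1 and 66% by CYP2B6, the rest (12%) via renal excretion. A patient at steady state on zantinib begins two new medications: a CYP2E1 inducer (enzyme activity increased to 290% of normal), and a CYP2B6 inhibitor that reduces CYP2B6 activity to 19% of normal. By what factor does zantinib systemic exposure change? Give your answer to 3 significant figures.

CYP2E1: 0.22 × 2.9 = 0.638
CYP2B6: 0.66 × 0.19 = 0.1254
Other: 0.12 (unchanged)
CL_new/CL_old = 0.638 + 0.1254 + 0.12 = 0.8834.
Systemic exposure ∝ 1/CL: fold-change = 1 / 0.8834 = 1.13.

1.13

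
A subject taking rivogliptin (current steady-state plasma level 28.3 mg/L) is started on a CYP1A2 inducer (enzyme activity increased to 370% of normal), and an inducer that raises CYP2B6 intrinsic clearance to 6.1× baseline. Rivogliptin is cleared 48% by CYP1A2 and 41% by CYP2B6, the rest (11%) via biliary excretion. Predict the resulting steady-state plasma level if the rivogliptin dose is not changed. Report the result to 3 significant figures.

The CYP1A2 pathway (48% of clearance) is boosted to 3.7× activity: 0.48 × 3.7 = 1.776.
The CYP2B6 pathway (41% of clearance) increases to 6.1× activity: 0.41 × 6.1 = 2.501.
The remaining 11% of clearance is unaffected.
New clearance relative to baseline: 1.776 + 2.501 + 0.11 = 4.387.
New steady-state plasma level = 28.3 / 4.387 = 6.45 mg/L (concentration scales inversely with clearance).

6.45 mg/L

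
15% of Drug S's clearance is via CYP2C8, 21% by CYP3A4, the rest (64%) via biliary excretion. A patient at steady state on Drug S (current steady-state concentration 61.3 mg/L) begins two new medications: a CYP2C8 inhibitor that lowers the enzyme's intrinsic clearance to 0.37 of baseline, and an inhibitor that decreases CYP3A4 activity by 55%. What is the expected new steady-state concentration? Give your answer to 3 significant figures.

The CYP2C8 pathway (15% of clearance) is reduced to 0.37× activity: 0.15 × 0.37 = 0.0555.
The CYP3A4 pathway (21% of clearance) drops to 0.45× activity: 0.21 × 0.45 = 0.0945.
The remaining 64% of clearance is unaffected.
Relative clearance = 0.0555 + 0.0945 + 0.64 = 0.79.
Dividing the baseline by the relative clearance: 61.3 / 0.79 = 77.6 mg/L.

77.6 mg/L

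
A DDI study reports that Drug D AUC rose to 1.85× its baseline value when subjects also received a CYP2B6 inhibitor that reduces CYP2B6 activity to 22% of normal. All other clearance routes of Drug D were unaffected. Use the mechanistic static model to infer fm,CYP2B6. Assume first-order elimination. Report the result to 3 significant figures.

0.589

Write x for the fraction cleared via CYP2B6. The observed AUC change means clearance fell to 1/1.85 = 0.5405 of baseline.
Setting x·0.22 + (1 − x) = 0.5405 and solving: x = (0.5405 − 1)/(0.22 − 1) = 0.589.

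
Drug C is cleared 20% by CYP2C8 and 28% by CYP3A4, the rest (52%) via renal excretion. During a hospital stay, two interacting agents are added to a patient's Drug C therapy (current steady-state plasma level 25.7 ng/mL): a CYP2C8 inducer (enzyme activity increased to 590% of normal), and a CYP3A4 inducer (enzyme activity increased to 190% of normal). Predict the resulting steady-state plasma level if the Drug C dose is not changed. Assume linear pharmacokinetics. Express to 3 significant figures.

The CYP2C8 pathway (20% of clearance) is boosted to 5.9× activity: 0.2 × 5.9 = 1.18.
The CYP3A4 pathway (28% of clearance) rises to 1.9× activity: 0.28 × 1.9 = 0.532.
The remaining 52% of clearance is unaffected.
CL_new/CL_old = 1.18 + 0.532 + 0.52 = 2.232.
Dividing the baseline by the relative clearance: 25.7 / 2.232 = 11.5 ng/mL.

11.5 ng/mL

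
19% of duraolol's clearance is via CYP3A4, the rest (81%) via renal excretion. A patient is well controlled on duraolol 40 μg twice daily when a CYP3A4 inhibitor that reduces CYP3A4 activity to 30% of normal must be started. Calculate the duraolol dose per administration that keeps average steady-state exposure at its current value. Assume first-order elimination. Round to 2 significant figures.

The CYP3A4 pathway (19% of clearance) drops to 0.3× activity: 0.19 × 0.3 = 0.057.
The remaining 81% of clearance is unaffected.
New clearance relative to baseline: 0.057 + 0.81 = 0.867.
Css,avg = (dose rate)/CL, so holding Css fixed requires dose ∝ CL: 40 × 0.867 = 35 μg.

35 μg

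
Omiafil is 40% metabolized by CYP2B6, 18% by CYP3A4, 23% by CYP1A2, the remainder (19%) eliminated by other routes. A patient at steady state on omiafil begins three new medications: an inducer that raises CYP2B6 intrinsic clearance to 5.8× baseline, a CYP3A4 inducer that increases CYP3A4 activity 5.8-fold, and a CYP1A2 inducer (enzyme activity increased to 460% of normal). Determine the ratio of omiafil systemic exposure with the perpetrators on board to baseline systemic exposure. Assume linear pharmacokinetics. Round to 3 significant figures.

0.217

The CYP2B6 pathway (40% of clearance) increases to 5.8× activity: 0.4 × 5.8 = 2.32.
The CYP3A4 pathway (18% of clearance) rises to 5.8× activity: 0.18 × 5.8 = 1.044.
The CYP1A2 pathway (23% of clearance) increases to 4.6× activity: 0.23 × 4.6 = 1.058.
Non-CYP routes (19%) are unchanged.
New clearance relative to baseline: 2.32 + 1.044 + 1.058 + 0.19 = 4.612.
Because systemic exposure varies inversely with clearance, the combined effect is 1 / 4.612 = 0.217.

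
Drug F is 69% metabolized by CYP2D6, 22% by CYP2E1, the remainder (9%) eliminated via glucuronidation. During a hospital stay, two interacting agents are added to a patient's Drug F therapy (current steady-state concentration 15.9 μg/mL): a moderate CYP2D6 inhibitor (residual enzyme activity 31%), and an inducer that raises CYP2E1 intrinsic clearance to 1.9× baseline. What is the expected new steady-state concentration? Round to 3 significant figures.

22.0 μg/mL

The CYP2D6 pathway (69% of clearance) falls to 0.31× activity: 0.69 × 0.31 = 0.2139.
The CYP2E1 pathway (22% of clearance) increases to 1.9× activity: 0.22 × 1.9 = 0.418.
The remaining 9% of clearance is unaffected.
Relative clearance = 0.2139 + 0.418 + 0.09 = 0.7219.
New steady-state concentration = 15.9 / 0.7219 = 22.0 μg/mL (concentration scales inversely with clearance).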